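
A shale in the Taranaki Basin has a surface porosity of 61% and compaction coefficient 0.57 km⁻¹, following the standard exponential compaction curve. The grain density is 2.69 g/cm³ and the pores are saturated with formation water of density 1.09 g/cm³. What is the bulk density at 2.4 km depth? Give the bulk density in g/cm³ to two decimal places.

Porosity at depth: φ = 0.61·exp(−0.57×2.4) = 0.61×0.2546 = 0.1553
Bulk density: ρ_b = (1−φ)ρ_g + φ·ρ_f = 0.8447×2.69 + 0.1553×1.09
       = 2.272 + 0.169 = 2.441 g/cm³

2.44 g/cm³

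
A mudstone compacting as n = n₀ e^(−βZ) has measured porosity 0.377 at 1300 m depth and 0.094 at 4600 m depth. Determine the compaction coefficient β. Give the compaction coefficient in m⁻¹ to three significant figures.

0.000421 m⁻¹

Working in km (1 km = 1000 m; β in km⁻¹ = β in m⁻¹ × 1000):
Athy: n(Z) = n₀ e^(−βZ) ⇒ n₁/n₂ = e^{β(Z₂−Z₁)} ⇒ β = ln(n₁/n₂)/(Z₂−Z₁)
β = ln(0.377/0.094) / (4.6 − 1.3) = ln(4.011) / 3.3 = 1.3890 / 3.3 = 0.4209 km⁻¹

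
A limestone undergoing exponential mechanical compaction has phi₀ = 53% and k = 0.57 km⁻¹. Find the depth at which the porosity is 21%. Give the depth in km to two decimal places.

1.62 km

Invert Athy's law: z = ln(phi₀/phi) / k
z = ln(0.53/0.21) / 0.57 = ln(2.524) / 0.57 = 0.9258 / 0.57 = 1.624 km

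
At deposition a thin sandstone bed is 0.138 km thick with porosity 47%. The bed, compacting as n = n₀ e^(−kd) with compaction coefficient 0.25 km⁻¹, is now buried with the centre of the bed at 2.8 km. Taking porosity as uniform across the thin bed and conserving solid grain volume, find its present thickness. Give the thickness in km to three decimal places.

0.095 km

Porosity at 2.8 km: n = 0.47·exp(−0.25×2.8) = 0.2334
Solid-volume conservation: h(1−n) = h₀(1−n₀) ⇒ h = h₀·(1−n₀)/(1−n)
h = 0.138 × (1 − 0.47)/(1 − 0.2334) = 0.138 × 0.6914 = 0.0954 km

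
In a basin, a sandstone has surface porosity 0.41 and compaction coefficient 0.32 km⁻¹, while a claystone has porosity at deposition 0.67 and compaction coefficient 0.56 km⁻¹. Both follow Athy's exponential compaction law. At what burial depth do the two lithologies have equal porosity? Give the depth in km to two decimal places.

2.05 km

Set phi₀ₐ e^(−cₐZ) = phi₀ᵦ e^(−cᵦZ) ⇒ ln(phi₀ₐ/phi₀ᵦ) = (cₐ − cᵦ)·Z
Z = ln(0.41/0.67) / (0.32 − 0.56) = -0.4911 / -0.24 = 2.046 km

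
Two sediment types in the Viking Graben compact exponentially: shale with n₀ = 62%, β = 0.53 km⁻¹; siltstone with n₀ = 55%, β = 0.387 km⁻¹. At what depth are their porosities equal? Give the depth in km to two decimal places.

Set n₀ₐ e^(−βₐz) = n₀ᵦ e^(−βᵦz) ⇒ ln(n₀ₐ/n₀ᵦ) = (βₐ − βᵦ)·z
z = ln(0.62/0.55) / (0.53 − 0.387) = 0.1198 / 0.143 = 0.838 km

0.84 km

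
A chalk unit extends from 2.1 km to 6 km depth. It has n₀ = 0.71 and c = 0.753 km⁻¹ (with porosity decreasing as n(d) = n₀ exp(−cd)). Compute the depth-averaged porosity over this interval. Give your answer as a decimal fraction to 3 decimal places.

⟨n⟩ = (1/(d₂−d₁)) ∫ n₀ e^(−cd) dd = n₀·(e^(−c·d₁) − e^(−c·d₂)) / (c·(d₂−d₁))
e^(−0.753×2.1) = 0.2057; e^(−0.753×6) = 0.0109
⟨n⟩ = 0.71 × (0.2057 − 0.0109) / (0.753 × 3.9) = 0.71 × 0.0663 = 0.0471

0.047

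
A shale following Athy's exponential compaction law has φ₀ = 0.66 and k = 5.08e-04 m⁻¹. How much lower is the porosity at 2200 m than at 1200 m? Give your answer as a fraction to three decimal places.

0.143

Working in km (1 km = 1000 m; k in km⁻¹ = k in m⁻¹ × 1000):
φ(1.2) = 0.66·e^(−0.508×1.2) = 0.3588
φ(2.2) = 0.66·e^(−0.508×2.2) = 0.2159
Δφ = 0.3588 − 0.2159 = 0.1429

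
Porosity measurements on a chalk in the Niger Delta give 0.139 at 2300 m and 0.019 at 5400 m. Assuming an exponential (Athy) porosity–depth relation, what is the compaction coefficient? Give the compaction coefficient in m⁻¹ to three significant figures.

0.000642 m⁻¹

Working in km (1 km = 1000 m; c in km⁻¹ = c in m⁻¹ × 1000):
Athy: phi(d) = phi₀ e^(−cd) ⇒ phi₁/phi₂ = e^{c(d₂−d₁)} ⇒ c = ln(phi₁/phi₂)/(d₂−d₁)
c = ln(0.139/0.019) / (5.4 − 2.3) = ln(7.316) / 3.1 = 1.9900 / 3.1 = 0.6419 km⁻¹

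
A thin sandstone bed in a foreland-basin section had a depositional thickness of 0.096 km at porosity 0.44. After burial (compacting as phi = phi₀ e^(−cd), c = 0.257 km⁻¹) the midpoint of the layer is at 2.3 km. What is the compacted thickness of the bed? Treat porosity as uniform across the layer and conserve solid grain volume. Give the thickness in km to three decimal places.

Porosity at 2.3 km: phi = 0.44·exp(−0.257×2.3) = 0.2436
Solid-volume conservation: h(1−phi) = h₀(1−phi₀) ⇒ h = h₀·(1−phi₀)/(1−phi)
h = 0.096 × (1 − 0.44)/(1 − 0.2436) = 0.096 × 0.7404 = 0.0711 km

0.071 km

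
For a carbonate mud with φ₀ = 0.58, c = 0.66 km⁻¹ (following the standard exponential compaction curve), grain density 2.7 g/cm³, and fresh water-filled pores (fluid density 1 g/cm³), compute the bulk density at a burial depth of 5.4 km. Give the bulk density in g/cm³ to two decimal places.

Porosity at depth: φ = 0.58·exp(−0.66×5.4) = 0.58×0.0283 = 0.0164
Bulk density: ρ_b = (1−φ)ρ_g + φ·ρ_f = 0.9836×2.7 + 0.0164×1
       = 2.656 + 0.016 = 2.672 g/cm³

2.67 g/cm³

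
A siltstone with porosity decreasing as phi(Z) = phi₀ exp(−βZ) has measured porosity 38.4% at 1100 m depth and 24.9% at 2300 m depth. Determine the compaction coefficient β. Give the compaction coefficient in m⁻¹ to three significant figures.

0.000361 m⁻¹

Working in km (1 km = 1000 m; β in km⁻¹ = β in m⁻¹ × 1000):
Athy: phi(Z) = phi₀ e^(−βZ) ⇒ phi₁/phi₂ = e^{β(Z₂−Z₁)} ⇒ β = ln(phi₁/phi₂)/(Z₂−Z₁)
β = ln(0.384/0.249) / (2.3 − 1.1) = ln(1.542) / 1.2 = 0.4332 / 1.2 = 0.361 km⁻¹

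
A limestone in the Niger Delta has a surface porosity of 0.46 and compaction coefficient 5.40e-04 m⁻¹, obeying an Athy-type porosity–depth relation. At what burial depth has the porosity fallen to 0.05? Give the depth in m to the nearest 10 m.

4110 m

Working in km (1 km = 1000 m; c in km⁻¹ = c in m⁻¹ × 1000):
Invert Athy's law: Z = ln(n₀/n) / c
Z = ln(0.46/0.05) / 0.54 = ln(9.2) / 0.54 = 2.2192 / 0.54 = 4.110 km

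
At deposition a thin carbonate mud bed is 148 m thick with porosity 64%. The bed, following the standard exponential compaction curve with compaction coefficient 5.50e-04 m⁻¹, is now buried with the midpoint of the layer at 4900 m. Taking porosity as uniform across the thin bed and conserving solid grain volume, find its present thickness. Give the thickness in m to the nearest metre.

56 m

Working in km (1 km = 1000 m; k in km⁻¹ = k in m⁻¹ × 1000):
Porosity at 4.9 km: n = 0.64·exp(−0.55×4.9) = 0.0432
Solid-volume conservation: h(1−n) = h₀(1−n₀) ⇒ h = h₀·(1−n₀)/(1−n)
h = 0.148 × (1 − 0.64)/(1 − 0.0432) = 0.148 × 0.3763 = 0.0557 km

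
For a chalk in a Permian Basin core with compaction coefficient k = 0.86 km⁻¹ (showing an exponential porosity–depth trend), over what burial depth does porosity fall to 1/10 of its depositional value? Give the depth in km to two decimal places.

n/n₀ = 1/10 ⇒ exp(−k·z) = 1/10 ⇒ z = ln(10) / k
z = 2.3026 / 0.86 = 2.677 km

2.68 km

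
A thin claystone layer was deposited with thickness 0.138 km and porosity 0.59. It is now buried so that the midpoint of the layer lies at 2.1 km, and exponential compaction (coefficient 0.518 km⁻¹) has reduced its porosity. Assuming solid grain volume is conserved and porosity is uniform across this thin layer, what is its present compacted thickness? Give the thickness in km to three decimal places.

Porosity at 2.1 km: n = 0.59·exp(−0.518×2.1) = 0.1988
Solid-volume conservation: h(1−n) = h₀(1−n₀) ⇒ h = h₀·(1−n₀)/(1−n)
h = 0.138 × (1 − 0.59)/(1 − 0.1988) = 0.138 × 0.5117 = 0.0706 km

0.071 km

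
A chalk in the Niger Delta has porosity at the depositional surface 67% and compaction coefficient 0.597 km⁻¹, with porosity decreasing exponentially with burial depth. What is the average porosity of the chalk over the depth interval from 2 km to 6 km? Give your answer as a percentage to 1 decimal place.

7.7%

⟨n⟩ = (1/(z₂−z₁)) ∫ n₀ e^(−cz) dz = n₀·(e^(−c·z₁) − e^(−c·z₂)) / (c·(z₂−z₁))
e^(−0.597×2) = 0.3030; e^(−0.597×6) = 0.0278
⟨n⟩ = 0.67 × (0.3030 − 0.0278) / (0.597 × 4) = 0.67 × 0.1152 = 0.0772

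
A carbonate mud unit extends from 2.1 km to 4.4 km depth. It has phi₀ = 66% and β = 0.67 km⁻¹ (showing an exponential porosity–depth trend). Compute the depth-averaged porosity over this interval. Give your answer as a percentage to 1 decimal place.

⟨phi⟩ = (1/(Z₂−Z₁)) ∫ phi₀ e^(−βZ) dZ = phi₀·(e^(−β·Z₁) − e^(−β·Z₂)) / (β·(Z₂−Z₁))
e^(−0.67×2.1) = 0.2449; e^(−0.67×4.4) = 0.0524
⟨phi⟩ = 0.66 × (0.2449 − 0.0524) / (0.67 × 2.3) = 0.66 × 0.1249 = 0.0824

8.2%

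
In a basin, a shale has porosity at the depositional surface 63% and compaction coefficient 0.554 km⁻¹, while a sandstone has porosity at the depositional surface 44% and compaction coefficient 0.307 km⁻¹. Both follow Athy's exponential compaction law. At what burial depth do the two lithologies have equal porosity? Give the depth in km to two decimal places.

1.45 km

Set n₀ₐ e^(−cₐZ) = n₀ᵦ e^(−cᵦZ) ⇒ ln(n₀ₐ/n₀ᵦ) = (cₐ − cᵦ)·Z
Z = ln(0.63/0.44) / (0.554 − 0.307) = 0.3589 / 0.247 = 1.453 km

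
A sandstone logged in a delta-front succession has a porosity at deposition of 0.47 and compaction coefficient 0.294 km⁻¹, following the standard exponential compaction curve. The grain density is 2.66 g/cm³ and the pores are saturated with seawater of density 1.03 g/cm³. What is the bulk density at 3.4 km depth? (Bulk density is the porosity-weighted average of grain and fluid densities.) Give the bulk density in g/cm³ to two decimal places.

2.38 g/cm³

Porosity at depth: φ = 0.47·exp(−0.294×3.4) = 0.47×0.3680 = 0.1730
Bulk density: ρ_b = (1−φ)ρ_g + φ·ρ_f = 0.8270×2.66 + 0.1730×1.03
       = 2.200 + 0.178 = 2.378 g/cm³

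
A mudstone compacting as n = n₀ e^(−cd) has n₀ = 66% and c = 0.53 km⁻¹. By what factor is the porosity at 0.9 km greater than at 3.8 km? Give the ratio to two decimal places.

4.65

n(d₁)/n(d₂) = e^(−c·d₁)/e^(−c·d₂) = e^{c(d₂−d₁)}
= exp(0.53 × 2.9) = exp(1.537) = 4.6506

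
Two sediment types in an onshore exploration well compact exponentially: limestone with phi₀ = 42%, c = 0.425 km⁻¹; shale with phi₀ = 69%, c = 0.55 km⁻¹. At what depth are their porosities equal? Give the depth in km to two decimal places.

Set phi₀ₐ e^(−cₐZ) = phi₀ᵦ e^(−cᵦZ) ⇒ ln(phi₀ₐ/phi₀ᵦ) = (cₐ − cᵦ)·Z
Z = ln(0.42/0.69) / (0.425 − 0.55) = -0.4964 / -0.125 = 3.971 km

3.97 km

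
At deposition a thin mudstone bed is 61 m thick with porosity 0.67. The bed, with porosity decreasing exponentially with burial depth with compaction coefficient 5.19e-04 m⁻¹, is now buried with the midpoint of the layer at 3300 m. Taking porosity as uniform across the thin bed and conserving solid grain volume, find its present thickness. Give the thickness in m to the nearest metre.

23 m

Working in km (1 km = 1000 m; k in km⁻¹ = k in m⁻¹ × 1000):
Porosity at 3.3 km: φ = 0.67·exp(−0.519×3.3) = 0.1209
Solid-volume conservation: h(1−φ) = h₀(1−φ₀) ⇒ h = h₀·(1−φ₀)/(1−φ)
h = 0.061 × (1 − 0.67)/(1 − 0.1209) = 0.061 × 0.3754 = 0.0229 km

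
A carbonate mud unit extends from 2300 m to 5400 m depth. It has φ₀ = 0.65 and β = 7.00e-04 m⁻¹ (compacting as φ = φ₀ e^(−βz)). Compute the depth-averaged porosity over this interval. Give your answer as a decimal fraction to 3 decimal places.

Working in km (1 km = 1000 m; β in km⁻¹ = β in m⁻¹ × 1000):
⟨φ⟩ = (1/(z₂−z₁)) ∫ φ₀ e^(−βz) dz = φ₀·(e^(−β·z₁) − e^(−β·z₂)) / (β·(z₂−z₁))
e^(−0.7×2.3) = 0.1999; e^(−0.7×5.4) = 0.0228
⟨φ⟩ = 0.65 × (0.1999 − 0.0228) / (0.7 × 3.1) = 0.65 × 0.0816 = 0.0530

0.053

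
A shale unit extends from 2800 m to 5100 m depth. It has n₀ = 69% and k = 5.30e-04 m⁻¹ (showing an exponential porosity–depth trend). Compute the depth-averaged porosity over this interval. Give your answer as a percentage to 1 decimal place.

9.0%

Working in km (1 km = 1000 m; k in km⁻¹ = k in m⁻¹ × 1000):
⟨n⟩ = (1/(d₂−d₁)) ∫ n₀ e^(−kd) dd = n₀·(e^(−k·d₁) − e^(−k·d₂)) / (k·(d₂−d₁))
e^(−0.53×2.8) = 0.2267; e^(−0.53×5.1) = 0.0670
⟨n⟩ = 0.69 × (0.2267 − 0.0670) / (0.53 × 2.3) = 0.69 × 0.1310 = 0.0904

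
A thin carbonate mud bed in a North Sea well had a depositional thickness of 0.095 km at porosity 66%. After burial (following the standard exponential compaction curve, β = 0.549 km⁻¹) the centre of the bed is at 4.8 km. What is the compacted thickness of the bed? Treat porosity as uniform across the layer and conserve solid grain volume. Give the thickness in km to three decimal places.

0.034 km

Porosity at 4.8 km: φ = 0.66·exp(−0.549×4.8) = 0.0473
Solid-volume conservation: h(1−φ) = h₀(1−φ₀) ⇒ h = h₀·(1−φ₀)/(1−φ)
h = 0.095 × (1 − 0.66)/(1 − 0.0473) = 0.095 × 0.3569 = 0.0339 km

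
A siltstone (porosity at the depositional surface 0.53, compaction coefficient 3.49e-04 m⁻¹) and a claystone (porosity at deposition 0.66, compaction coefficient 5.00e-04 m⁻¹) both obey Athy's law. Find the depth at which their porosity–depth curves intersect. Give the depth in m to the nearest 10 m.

Working in km (1 km = 1000 m; k in km⁻¹ = k in m⁻¹ × 1000):
Set n₀ₐ e^(−kₐZ) = n₀ᵦ e^(−kᵦZ) ⇒ ln(n₀ₐ/n₀ᵦ) = (kₐ − kᵦ)·Z
Z = ln(0.53/0.66) / (0.349 − 0.5) = -0.2194 / -0.151 = 1.453 km

1450 m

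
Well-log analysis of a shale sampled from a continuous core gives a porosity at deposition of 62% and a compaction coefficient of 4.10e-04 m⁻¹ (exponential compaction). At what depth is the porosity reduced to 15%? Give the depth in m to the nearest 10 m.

3460 m

Working in km (1 km = 1000 m; β in km⁻¹ = β in m⁻¹ × 1000):
Invert Athy's law: d = ln(phi₀/phi) / β
d = ln(0.62/0.15) / 0.41 = ln(4.133) / 0.41 = 1.4191 / 0.41 = 3.461 km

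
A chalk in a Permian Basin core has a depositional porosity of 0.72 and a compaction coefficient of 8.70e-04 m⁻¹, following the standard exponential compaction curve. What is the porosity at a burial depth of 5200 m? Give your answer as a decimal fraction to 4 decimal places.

0.0078

Working in km (1 km = 1000 m; c in km⁻¹ = c in m⁻¹ × 1000):
phi = phi₀·exp(−c·Z) = 0.72 × exp(−0.87 × 5.2) = 0.72 × exp(−4.524)
  = 0.72 × 0.0108 = 0.0078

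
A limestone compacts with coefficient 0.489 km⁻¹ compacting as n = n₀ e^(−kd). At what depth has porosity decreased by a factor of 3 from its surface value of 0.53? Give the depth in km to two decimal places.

n/n₀ = 1/3 ⇒ exp(−k·d) = 1/3 ⇒ d = ln(3) / k
d = 1.0986 / 0.489 = 2.247 km

2.25 km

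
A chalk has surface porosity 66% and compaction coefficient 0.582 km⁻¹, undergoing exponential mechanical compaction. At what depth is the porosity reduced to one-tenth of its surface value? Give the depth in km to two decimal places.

3.96 km

n/n₀ = 1/10 ⇒ exp(−c·z) = 1/10 ⇒ z = ln(10) / c
z = 2.3026 / 0.582 = 3.956 km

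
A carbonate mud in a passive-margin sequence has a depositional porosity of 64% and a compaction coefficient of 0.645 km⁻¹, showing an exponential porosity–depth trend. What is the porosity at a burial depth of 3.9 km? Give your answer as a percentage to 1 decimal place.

5.2%

n = n₀·exp(−β·z) = 0.64 × exp(−0.645 × 3.9) = 0.64 × exp(−2.515)
  = 0.64 × 0.0808 = 0.0517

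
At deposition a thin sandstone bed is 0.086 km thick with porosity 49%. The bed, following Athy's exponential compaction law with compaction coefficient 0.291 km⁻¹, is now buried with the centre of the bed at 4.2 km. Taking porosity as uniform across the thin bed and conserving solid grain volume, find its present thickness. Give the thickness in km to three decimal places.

Porosity at 4.2 km: n = 0.49·exp(−0.291×4.2) = 0.1443
Solid-volume conservation: h(1−n) = h₀(1−n₀) ⇒ h = h₀·(1−n₀)/(1−n)
h = 0.086 × (1 − 0.49)/(1 − 0.1443) = 0.086 × 0.5960 = 0.0513 km

0.051 km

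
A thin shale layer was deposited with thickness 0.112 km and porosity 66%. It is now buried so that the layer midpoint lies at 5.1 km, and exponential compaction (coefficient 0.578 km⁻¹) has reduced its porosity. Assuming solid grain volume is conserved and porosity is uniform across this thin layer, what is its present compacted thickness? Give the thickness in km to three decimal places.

Porosity at 5.1 km: n = 0.66·exp(−0.578×5.1) = 0.0346
Solid-volume conservation: h(1−n) = h₀(1−n₀) ⇒ h = h₀·(1−n₀)/(1−n)
h = 0.112 × (1 − 0.66)/(1 − 0.0346) = 0.112 × 0.3522 = 0.0394 km

0.039 km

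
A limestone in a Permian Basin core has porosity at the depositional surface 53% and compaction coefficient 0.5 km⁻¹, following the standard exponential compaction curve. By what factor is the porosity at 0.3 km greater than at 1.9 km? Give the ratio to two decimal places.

2.23

φ(z₁)/φ(z₂) = e^(−c·z₁)/e^(−c·z₂) = e^{c(z₂−z₁)}
= exp(0.5 × 1.6) = exp(0.8) = 2.2255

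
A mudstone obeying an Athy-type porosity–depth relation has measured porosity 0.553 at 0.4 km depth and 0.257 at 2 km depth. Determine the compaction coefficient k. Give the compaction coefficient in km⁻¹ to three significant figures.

0.479 km⁻¹

Athy: φ(Z) = φ₀ e^(−kZ) ⇒ φ₁/φ₂ = e^{k(Z₂−Z₁)} ⇒ k = ln(φ₁/φ₂)/(Z₂−Z₁)
k = ln(0.553/0.257) / (2 − 0.4) = ln(2.152) / 1.6 = 0.7663 / 1.6 = 0.4789 km⁻¹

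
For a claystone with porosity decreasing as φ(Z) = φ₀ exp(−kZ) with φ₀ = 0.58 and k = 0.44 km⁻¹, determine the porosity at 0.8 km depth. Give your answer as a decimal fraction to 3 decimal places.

φ = φ₀·exp(−k·Z) = 0.58 × exp(−0.44 × 0.8) = 0.58 × exp(−0.352)
  = 0.58 × 0.7033 = 0.4079

0.408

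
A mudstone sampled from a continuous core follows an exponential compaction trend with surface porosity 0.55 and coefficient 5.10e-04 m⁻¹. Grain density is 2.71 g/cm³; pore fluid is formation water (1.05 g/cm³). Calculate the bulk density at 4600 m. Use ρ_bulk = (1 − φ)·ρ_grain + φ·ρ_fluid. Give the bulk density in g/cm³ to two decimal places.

Working in km (1 km = 1000 m; c in km⁻¹ = c in m⁻¹ × 1000):
Porosity at depth: φ = 0.55·exp(−0.51×4.6) = 0.55×0.0958 = 0.0527
Bulk density: ρ_b = (1−φ)ρ_g + φ·ρ_f = 0.9473×2.71 + 0.0527×1.05
       = 2.567 + 0.055 = 2.623 g/cm³

2.62 g/cm³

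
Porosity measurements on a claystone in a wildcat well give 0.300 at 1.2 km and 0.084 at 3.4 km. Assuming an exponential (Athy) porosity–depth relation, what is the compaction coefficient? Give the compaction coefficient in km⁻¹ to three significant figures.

0.579 km⁻¹

Athy: phi(Z) = phi₀ e^(−cZ) ⇒ phi₁/phi₂ = e^{c(Z₂−Z₁)} ⇒ c = ln(phi₁/phi₂)/(Z₂−Z₁)
c = ln(0.3/0.084) / (3.4 − 1.2) = ln(3.571) / 2.2 = 1.2730 / 2.2 = 0.5786 km⁻¹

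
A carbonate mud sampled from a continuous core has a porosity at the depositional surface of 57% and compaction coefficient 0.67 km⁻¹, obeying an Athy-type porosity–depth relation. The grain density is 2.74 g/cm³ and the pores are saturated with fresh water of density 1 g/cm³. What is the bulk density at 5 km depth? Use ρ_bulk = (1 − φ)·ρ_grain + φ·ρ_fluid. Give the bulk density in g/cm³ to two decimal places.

Porosity at depth: phi = 0.57·exp(−0.67×5) = 0.57×0.0351 = 0.0200
Bulk density: ρ_b = (1−phi)ρ_g + phi·ρ_f = 0.9800×2.74 + 0.0200×1
       = 2.685 + 0.020 = 2.705 g/cm³

2.71 g/cm³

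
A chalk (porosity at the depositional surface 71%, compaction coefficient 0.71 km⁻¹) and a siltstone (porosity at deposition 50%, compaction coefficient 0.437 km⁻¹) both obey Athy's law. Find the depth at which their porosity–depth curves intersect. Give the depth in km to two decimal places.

1.28 km

Set φ₀ₐ e^(−kₐZ) = φ₀ᵦ e^(−kᵦZ) ⇒ ln(φ₀ₐ/φ₀ᵦ) = (kₐ − kᵦ)·Z
Z = ln(0.71/0.5) / (0.71 − 0.437) = 0.3507 / 0.273 = 1.284 km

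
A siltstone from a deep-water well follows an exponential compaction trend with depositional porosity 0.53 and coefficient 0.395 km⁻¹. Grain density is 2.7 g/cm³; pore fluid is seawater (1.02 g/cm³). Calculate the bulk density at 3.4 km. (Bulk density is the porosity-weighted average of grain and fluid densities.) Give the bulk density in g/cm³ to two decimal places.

2.47 g/cm³

Porosity at depth: n = 0.53·exp(−0.395×3.4) = 0.53×0.2611 = 0.1384
Bulk density: ρ_b = (1−n)ρ_g + n·ρ_f = 0.8616×2.7 + 0.1384×1.02
       = 2.326 + 0.141 = 2.468 g/cm³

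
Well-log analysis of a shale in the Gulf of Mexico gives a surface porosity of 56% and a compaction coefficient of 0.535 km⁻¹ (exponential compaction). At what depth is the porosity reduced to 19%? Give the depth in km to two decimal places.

2.02 km

Invert Athy's law: z = ln(phi₀/phi) / c
z = ln(0.56/0.19) / 0.535 = ln(2.947) / 0.535 = 1.0809 / 0.535 = 2.020 km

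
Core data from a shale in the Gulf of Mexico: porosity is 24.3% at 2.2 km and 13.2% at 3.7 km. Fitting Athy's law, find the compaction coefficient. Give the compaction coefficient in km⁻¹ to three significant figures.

0.407 km⁻¹

Athy: φ(z) = φ₀ e^(−βz) ⇒ φ₁/φ₂ = e^{β(z₂−z₁)} ⇒ β = ln(φ₁/φ₂)/(z₂−z₁)
β = ln(0.243/0.132) / (3.7 − 2.2) = ln(1.841) / 1.5 = 0.6103 / 1.5 = 0.4068 km⁻¹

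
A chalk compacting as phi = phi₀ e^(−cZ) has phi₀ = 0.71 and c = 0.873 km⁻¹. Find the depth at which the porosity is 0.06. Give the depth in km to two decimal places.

Invert Athy's law: Z = ln(phi₀/phi) / c
Z = ln(0.71/0.06) / 0.873 = ln(11.83) / 0.873 = 2.4709 / 0.873 = 2.830 km

2.83 km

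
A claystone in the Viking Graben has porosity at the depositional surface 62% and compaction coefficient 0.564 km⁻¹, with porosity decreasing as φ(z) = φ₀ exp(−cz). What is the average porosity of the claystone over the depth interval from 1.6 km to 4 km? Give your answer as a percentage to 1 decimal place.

13.8%

⟨φ⟩ = (1/(z₂−z₁)) ∫ φ₀ e^(−cz) dz = φ₀·(e^(−c·z₁) − e^(−c·z₂)) / (c·(z₂−z₁))
e^(−0.564×1.6) = 0.4056; e^(−0.564×4) = 0.1048
⟨φ⟩ = 0.62 × (0.4056 − 0.1048) / (0.564 × 2.4) = 0.62 × 0.2222 = 0.1378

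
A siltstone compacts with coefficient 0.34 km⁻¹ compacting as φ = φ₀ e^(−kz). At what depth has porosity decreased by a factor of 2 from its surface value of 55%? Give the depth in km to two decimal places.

2.04 km

φ/φ₀ = 1/2 ⇒ exp(−k·z) = 1/2 ⇒ z = ln(2) / k
z = 0.6931 / 0.34 = 2.039 km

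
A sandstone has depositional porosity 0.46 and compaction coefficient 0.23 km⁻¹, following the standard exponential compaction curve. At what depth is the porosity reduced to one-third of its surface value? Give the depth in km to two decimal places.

φ/φ₀ = 1/3 ⇒ exp(−k·z) = 1/3 ⇒ z = ln(3) / k
z = 1.0986 / 0.23 = 4.777 km

4.78 km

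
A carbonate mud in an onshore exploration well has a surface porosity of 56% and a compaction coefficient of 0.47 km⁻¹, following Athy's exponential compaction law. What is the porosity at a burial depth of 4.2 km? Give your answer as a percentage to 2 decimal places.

7.78%

phi = phi₀·exp(−c·Z) = 0.56 × exp(−0.47 × 4.2) = 0.56 × exp(−1.974)
  = 0.56 × 0.1389 = 0.0778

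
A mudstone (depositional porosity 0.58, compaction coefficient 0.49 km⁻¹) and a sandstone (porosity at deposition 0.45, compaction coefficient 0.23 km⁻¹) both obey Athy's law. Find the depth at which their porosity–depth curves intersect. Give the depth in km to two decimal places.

0.98 km

Set phi₀ₐ e^(−cₐZ) = phi₀ᵦ e^(−cᵦZ) ⇒ ln(phi₀ₐ/phi₀ᵦ) = (cₐ − cᵦ)·Z
Z = ln(0.58/0.45) / (0.49 − 0.23) = 0.2538 / 0.26 = 0.976 km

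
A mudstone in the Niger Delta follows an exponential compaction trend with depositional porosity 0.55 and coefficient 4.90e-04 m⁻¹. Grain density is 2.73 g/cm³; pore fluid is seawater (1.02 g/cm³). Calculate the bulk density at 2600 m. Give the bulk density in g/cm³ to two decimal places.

Working in km (1 km = 1000 m; c in km⁻¹ = c in m⁻¹ × 1000):
Porosity at depth: n = 0.55·exp(−0.49×2.6) = 0.55×0.2797 = 0.1538
Bulk density: ρ_b = (1−n)ρ_g + n·ρ_f = 0.8462×2.73 + 0.1538×1.02
       = 2.310 + 0.157 = 2.467 g/cm³

2.47 g/cm³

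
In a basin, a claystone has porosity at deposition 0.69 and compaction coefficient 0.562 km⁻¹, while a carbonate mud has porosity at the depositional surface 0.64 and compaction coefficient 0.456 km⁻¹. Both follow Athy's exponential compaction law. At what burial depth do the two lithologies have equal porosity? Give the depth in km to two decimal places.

Set n₀ₐ e^(−kₐZ) = n₀ᵦ e^(−kᵦZ) ⇒ ln(n₀ₐ/n₀ᵦ) = (kₐ − kᵦ)·Z
Z = ln(0.69/0.64) / (0.562 − 0.456) = 0.0752 / 0.106 = 0.710 km

0.71 km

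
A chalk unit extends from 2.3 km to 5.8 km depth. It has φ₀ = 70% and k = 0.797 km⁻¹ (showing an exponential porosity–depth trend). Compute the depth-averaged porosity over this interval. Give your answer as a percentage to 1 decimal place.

⟨φ⟩ = (1/(d₂−d₁)) ∫ φ₀ e^(−kd) dd = φ₀·(e^(−k·d₁) − e^(−k·d₂)) / (k·(d₂−d₁))
e^(−0.797×2.3) = 0.1599; e^(−0.797×5.8) = 0.0098
⟨φ⟩ = 0.7 × (0.1599 − 0.0098) / (0.797 × 3.5) = 0.7 × 0.0538 = 0.0377

3.8%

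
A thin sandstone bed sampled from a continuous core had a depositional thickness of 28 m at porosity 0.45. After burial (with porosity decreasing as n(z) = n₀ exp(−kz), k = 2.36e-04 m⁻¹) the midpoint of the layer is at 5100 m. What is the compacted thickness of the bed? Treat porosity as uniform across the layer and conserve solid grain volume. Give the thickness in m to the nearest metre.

Working in km (1 km = 1000 m; k in km⁻¹ = k in m⁻¹ × 1000):
Porosity at 5.1 km: n = 0.45·exp(−0.236×5.1) = 0.1351
Solid-volume conservation: h(1−n) = h₀(1−n₀) ⇒ h = h₀·(1−n₀)/(1−n)
h = 0.028 × (1 − 0.45)/(1 − 0.1351) = 0.028 × 0.6359 = 0.0178 km

18 m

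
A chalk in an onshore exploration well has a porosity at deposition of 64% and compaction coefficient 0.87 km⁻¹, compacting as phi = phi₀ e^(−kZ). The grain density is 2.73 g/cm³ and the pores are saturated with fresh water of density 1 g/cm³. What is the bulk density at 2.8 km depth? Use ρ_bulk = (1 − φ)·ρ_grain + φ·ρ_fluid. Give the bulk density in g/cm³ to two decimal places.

2.63 g/cm³

Porosity at depth: phi = 0.64·exp(−0.87×2.8) = 0.64×0.0875 = 0.0560
Bulk density: ρ_b = (1−phi)ρ_g + phi·ρ_f = 0.9440×2.73 + 0.0560×1
       = 2.577 + 0.056 = 2.633 g/cm³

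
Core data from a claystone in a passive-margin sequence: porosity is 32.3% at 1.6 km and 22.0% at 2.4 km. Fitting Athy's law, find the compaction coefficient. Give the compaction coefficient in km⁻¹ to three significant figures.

Athy: phi(z) = phi₀ e^(−cz) ⇒ phi₁/phi₂ = e^{c(z₂−z₁)} ⇒ c = ln(phi₁/phi₂)/(z₂−z₁)
c = ln(0.323/0.22) / (2.4 − 1.6) = ln(1.468) / 0.8 = 0.3840 / 0.8 = 0.48 km⁻¹

0.480 km⁻¹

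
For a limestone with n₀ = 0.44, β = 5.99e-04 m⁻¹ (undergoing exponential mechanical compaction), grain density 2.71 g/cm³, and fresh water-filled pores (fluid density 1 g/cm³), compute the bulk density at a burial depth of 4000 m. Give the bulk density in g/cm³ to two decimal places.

Working in km (1 km = 1000 m; β in km⁻¹ = β in m⁻¹ × 1000):
Porosity at depth: n = 0.44·exp(−0.599×4) = 0.44×0.0911 = 0.0401
Bulk density: ρ_b = (1−n)ρ_g + n·ρ_f = 0.9599×2.71 + 0.0401×1
       = 2.601 + 0.040 = 2.641 g/cm³

2.64 g/cm³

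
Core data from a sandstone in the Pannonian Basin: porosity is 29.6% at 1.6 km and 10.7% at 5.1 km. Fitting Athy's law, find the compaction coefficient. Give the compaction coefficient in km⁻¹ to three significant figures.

0.291 km⁻¹

Athy: phi(d) = phi₀ e^(−kd) ⇒ phi₁/phi₂ = e^{k(d₂−d₁)} ⇒ k = ln(phi₁/phi₂)/(d₂−d₁)
k = ln(0.296/0.107) / (5.1 − 1.6) = ln(2.766) / 3.5 = 1.0175 / 3.5 = 0.2907 km⁻¹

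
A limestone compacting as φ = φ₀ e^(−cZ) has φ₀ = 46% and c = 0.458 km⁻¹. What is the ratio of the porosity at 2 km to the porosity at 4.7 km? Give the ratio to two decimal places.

φ(Z₁)/φ(Z₂) = e^(−c·Z₁)/e^(−c·Z₂) = e^{c(Z₂−Z₁)}
= exp(0.458 × 2.7) = exp(1.237) = 3.4439

3.44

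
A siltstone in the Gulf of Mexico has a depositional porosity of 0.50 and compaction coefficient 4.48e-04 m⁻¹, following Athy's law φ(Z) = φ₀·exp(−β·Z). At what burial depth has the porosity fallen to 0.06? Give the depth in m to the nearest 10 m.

4730 m

Working in km (1 km = 1000 m; β in km⁻¹ = β in m⁻¹ × 1000):
Invert Athy's law: Z = ln(φ₀/φ) / β
Z = ln(0.5/0.06) / 0.448 = ln(8.333) / 0.448 = 2.1203 / 0.448 = 4.733 km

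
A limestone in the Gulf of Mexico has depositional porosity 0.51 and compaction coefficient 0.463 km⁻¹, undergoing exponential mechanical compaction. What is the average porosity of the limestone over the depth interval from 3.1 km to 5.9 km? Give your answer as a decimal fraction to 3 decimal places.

⟨n⟩ = (1/(d₂−d₁)) ∫ n₀ e^(−kd) dd = n₀·(e^(−k·d₁) − e^(−k·d₂)) / (k·(d₂−d₁))
e^(−0.463×3.1) = 0.2380; e^(−0.463×5.9) = 0.0651
⟨n⟩ = 0.51 × (0.2380 − 0.0651) / (0.463 × 2.8) = 0.51 × 0.1334 = 0.0680

0.068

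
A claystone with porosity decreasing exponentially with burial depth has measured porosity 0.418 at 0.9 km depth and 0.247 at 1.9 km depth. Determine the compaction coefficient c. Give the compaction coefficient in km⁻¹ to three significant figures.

0.526 km⁻¹

Athy: n(d) = n₀ e^(−cd) ⇒ n₁/n₂ = e^{c(d₂−d₁)} ⇒ c = ln(n₁/n₂)/(d₂−d₁)
c = ln(0.418/0.247) / (1.9 − 0.9) = ln(1.692) / 1 = 0.5261 / 1 = 0.5261 km⁻¹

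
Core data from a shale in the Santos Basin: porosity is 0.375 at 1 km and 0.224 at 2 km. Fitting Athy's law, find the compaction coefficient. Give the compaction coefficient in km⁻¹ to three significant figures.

Athy: n(d) = n₀ e^(−kd) ⇒ n₁/n₂ = e^{k(d₂−d₁)} ⇒ k = ln(n₁/n₂)/(d₂−d₁)
k = ln(0.375/0.224) / (2 − 1) = ln(1.674) / 1 = 0.5153 / 1 = 0.5153 km⁻¹

0.515 km⁻¹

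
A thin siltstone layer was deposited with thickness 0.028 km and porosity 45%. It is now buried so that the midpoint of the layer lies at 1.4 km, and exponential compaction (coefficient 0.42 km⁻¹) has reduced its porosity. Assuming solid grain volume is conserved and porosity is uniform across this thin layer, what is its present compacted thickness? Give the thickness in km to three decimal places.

Porosity at 1.4 km: phi = 0.45·exp(−0.42×1.4) = 0.2499
Solid-volume conservation: h(1−phi) = h₀(1−phi₀) ⇒ h = h₀·(1−phi₀)/(1−phi)
h = 0.028 × (1 − 0.45)/(1 − 0.2499) = 0.028 × 0.7333 = 0.0205 km

0.021 km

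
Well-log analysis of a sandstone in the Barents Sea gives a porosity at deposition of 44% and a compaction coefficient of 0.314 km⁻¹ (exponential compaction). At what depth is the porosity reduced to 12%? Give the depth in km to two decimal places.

Invert Athy's law: d = ln(φ₀/φ) / k
d = ln(0.44/0.12) / 0.314 = ln(3.667) / 0.314 = 1.2993 / 0.314 = 4.138 km

4.14 km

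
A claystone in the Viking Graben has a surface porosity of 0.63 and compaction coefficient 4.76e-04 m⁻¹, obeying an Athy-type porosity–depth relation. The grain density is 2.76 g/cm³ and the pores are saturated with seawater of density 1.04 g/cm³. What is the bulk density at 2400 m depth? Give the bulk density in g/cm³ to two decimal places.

2.41 g/cm³

Working in km (1 km = 1000 m; c in km⁻¹ = c in m⁻¹ × 1000):
Porosity at depth: n = 0.63·exp(−0.476×2.4) = 0.63×0.3191 = 0.2010
Bulk density: ρ_b = (1−n)ρ_g + n·ρ_f = 0.7990×2.76 + 0.2010×1.04
       = 2.205 + 0.209 = 2.414 g/cm³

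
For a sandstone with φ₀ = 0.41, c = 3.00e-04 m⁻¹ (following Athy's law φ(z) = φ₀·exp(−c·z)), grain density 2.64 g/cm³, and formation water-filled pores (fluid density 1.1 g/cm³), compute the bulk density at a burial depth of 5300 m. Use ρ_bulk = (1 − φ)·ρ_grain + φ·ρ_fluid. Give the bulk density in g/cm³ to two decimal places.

2.51 g/cm³

Working in km (1 km = 1000 m; c in km⁻¹ = c in m⁻¹ × 1000):
Porosity at depth: φ = 0.41·exp(−0.3×5.3) = 0.41×0.2039 = 0.0836
Bulk density: ρ_b = (1−φ)ρ_g + φ·ρ_f = 0.9164×2.64 + 0.0836×1.1
       = 2.419 + 0.092 = 2.511 g/cm³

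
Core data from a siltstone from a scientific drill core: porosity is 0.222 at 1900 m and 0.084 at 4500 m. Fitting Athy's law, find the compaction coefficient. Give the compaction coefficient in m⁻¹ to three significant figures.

0.000374 m⁻¹

Working in km (1 km = 1000 m; c in km⁻¹ = c in m⁻¹ × 1000):
Athy: φ(z) = φ₀ e^(−cz) ⇒ φ₁/φ₂ = e^{c(z₂−z₁)} ⇒ c = ln(φ₁/φ₂)/(z₂−z₁)
c = ln(0.222/0.084) / (4.5 − 1.9) = ln(2.643) / 2.6 = 0.9719 / 2.6 = 0.3738 km⁻¹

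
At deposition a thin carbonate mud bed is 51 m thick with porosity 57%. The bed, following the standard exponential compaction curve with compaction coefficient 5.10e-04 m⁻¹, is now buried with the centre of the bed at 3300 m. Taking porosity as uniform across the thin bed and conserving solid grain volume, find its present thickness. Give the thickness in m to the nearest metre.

Working in km (1 km = 1000 m; k in km⁻¹ = k in m⁻¹ × 1000):
Porosity at 3.3 km: phi = 0.57·exp(−0.51×3.3) = 0.1059
Solid-volume conservation: h(1−phi) = h₀(1−phi₀) ⇒ h = h₀·(1−phi₀)/(1−phi)
h = 0.051 × (1 − 0.57)/(1 − 0.1059) = 0.051 × 0.4809 = 0.0245 km

25 m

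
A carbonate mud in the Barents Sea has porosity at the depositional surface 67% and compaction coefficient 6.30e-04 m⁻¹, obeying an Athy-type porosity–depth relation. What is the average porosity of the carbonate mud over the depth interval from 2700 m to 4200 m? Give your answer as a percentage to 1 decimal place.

7.9%

Working in km (1 km = 1000 m; β in km⁻¹ = β in m⁻¹ × 1000):
⟨φ⟩ = (1/(Z₂−Z₁)) ∫ φ₀ e^(−βZ) dZ = φ₀·(e^(−β·Z₁) − e^(−β·Z₂)) / (β·(Z₂−Z₁))
e^(−0.63×2.7) = 0.1825; e^(−0.63×4.2) = 0.0709
⟨φ⟩ = 0.67 × (0.1825 − 0.0709) / (0.63 × 1.5) = 0.67 × 0.1181 = 0.0791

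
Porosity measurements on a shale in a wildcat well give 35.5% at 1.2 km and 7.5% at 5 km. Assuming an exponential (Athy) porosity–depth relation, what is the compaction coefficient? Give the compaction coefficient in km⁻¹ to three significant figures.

0.409 km⁻¹

Athy: n(z) = n₀ e^(−βz) ⇒ n₁/n₂ = e^{β(z₂−z₁)} ⇒ β = ln(n₁/n₂)/(z₂−z₁)
β = ln(0.355/0.075) / (5 − 1.2) = ln(4.733) / 3.8 = 1.5546 / 3.8 = 0.4091 km⁻¹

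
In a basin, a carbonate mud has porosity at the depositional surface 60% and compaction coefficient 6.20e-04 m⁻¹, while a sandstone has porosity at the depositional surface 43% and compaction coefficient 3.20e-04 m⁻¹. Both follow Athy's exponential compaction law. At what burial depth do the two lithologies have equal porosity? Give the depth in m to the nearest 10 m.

1110 m

Working in km (1 km = 1000 m; c in km⁻¹ = c in m⁻¹ × 1000):
Set phi₀ₐ e^(−cₐZ) = phi₀ᵦ e^(−cᵦZ) ⇒ ln(phi₀ₐ/phi₀ᵦ) = (cₐ − cᵦ)·Z
Z = ln(0.6/0.43) / (0.62 − 0.32) = 0.3331 / 0.3 = 1.110 km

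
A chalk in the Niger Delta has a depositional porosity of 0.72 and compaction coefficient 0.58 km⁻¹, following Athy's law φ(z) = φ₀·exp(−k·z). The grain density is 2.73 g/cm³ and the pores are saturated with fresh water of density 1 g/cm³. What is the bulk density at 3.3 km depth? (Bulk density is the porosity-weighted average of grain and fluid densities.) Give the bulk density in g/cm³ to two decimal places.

2.55 g/cm³

Porosity at depth: φ = 0.72·exp(−0.58×3.3) = 0.72×0.1475 = 0.1062
Bulk density: ρ_b = (1−φ)ρ_g + φ·ρ_f = 0.8938×2.73 + 0.1062×1
       = 2.440 + 0.106 = 2.546 g/cm³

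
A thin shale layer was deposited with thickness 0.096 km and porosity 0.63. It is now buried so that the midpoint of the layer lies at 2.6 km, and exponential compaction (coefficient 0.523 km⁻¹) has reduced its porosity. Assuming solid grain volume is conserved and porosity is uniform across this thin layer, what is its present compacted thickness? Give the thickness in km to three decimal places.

0.042 km

Porosity at 2.6 km: n = 0.63·exp(−0.523×2.6) = 0.1617
Solid-volume conservation: h(1−n) = h₀(1−n₀) ⇒ h = h₀·(1−n₀)/(1−n)
h = 0.096 × (1 − 0.63)/(1 − 0.1617) = 0.096 × 0.4414 = 0.0424 km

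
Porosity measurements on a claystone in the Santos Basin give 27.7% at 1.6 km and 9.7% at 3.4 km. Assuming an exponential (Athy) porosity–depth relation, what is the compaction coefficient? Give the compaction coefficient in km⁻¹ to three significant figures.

Athy: phi(d) = phi₀ e^(−βd) ⇒ phi₁/phi₂ = e^{β(d₂−d₁)} ⇒ β = ln(phi₁/phi₂)/(d₂−d₁)
β = ln(0.277/0.097) / (3.4 − 1.6) = ln(2.856) / 1.8 = 1.0493 / 1.8 = 0.5829 km⁻¹

0.583 km⁻¹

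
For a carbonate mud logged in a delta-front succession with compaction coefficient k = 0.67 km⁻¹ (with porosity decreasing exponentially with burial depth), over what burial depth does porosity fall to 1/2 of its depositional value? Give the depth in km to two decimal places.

φ/φ₀ = 1/2 ⇒ exp(−k·d) = 1/2 ⇒ d = ln(2) / k
d = 0.6931 / 0.67 = 1.035 km

1.03 km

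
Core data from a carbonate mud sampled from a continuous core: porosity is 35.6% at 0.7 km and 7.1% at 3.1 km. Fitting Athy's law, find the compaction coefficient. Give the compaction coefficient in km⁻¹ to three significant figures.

0.672 km⁻¹

Athy: φ(z) = φ₀ e^(−kz) ⇒ φ₁/φ₂ = e^{k(z₂−z₁)} ⇒ k = ln(φ₁/φ₂)/(z₂−z₁)
k = ln(0.356/0.071) / (3.1 − 0.7) = ln(5.014) / 2.4 = 1.6123 / 2.4 = 0.6718 km⁻¹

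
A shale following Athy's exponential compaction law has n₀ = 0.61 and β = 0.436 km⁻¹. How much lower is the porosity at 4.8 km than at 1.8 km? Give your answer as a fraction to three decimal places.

n(1.8) = 0.61·e^(−0.436×1.8) = 0.2783
n(4.8) = 0.61·e^(−0.436×4.8) = 0.0752
Δn = 0.2783 − 0.0752 = 0.2031

0.203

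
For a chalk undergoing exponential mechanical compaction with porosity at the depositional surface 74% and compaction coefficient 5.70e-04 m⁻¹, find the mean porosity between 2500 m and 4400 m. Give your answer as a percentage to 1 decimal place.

Working in km (1 km = 1000 m; β in km⁻¹ = β in m⁻¹ × 1000):
⟨phi⟩ = (1/(Z₂−Z₁)) ∫ phi₀ e^(−βZ) dZ = phi₀·(e^(−β·Z₁) − e^(−β·Z₂)) / (β·(Z₂−Z₁))
e^(−0.57×2.5) = 0.2405; e^(−0.57×4.4) = 0.0814
⟨phi⟩ = 0.74 × (0.2405 − 0.0814) / (0.57 × 1.9) = 0.74 × 0.1469 = 0.1087

10.9%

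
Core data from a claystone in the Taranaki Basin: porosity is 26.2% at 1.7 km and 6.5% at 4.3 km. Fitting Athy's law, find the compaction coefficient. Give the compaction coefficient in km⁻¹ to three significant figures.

Athy: φ(z) = φ₀ e^(−cz) ⇒ φ₁/φ₂ = e^{c(z₂−z₁)} ⇒ c = ln(φ₁/φ₂)/(z₂−z₁)
c = ln(0.262/0.065) / (4.3 − 1.7) = ln(4.031) / 2.6 = 1.3940 / 2.6 = 0.5361 km⁻¹

0.536 km⁻¹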